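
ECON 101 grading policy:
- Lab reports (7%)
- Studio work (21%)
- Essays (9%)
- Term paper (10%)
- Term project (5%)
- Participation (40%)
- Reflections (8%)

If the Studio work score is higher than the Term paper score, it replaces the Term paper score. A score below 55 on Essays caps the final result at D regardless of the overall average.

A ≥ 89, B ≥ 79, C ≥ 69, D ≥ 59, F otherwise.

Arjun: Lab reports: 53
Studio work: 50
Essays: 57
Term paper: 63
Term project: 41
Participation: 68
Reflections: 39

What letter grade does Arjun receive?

Studio work (50) ≤ Term paper (63), so Term paper stays at 63.
Essays score 57 ≥ 55: minimum met.
Weighted total:
  Lab reports 53 × 0.07 = 3.71
  Studio work 50 × 0.21 = 10.5
  Essays 57 × 0.09 = 5.13
  Term paper 63 × 0.1 = 6.3
  Term project 41 × 0.05 = 2.05
  Participation 68 × 0.4 = 27.2
  Reflections 39 × 0.08 = 3.12
Sum = 58.01
58.01 < 59 → F

F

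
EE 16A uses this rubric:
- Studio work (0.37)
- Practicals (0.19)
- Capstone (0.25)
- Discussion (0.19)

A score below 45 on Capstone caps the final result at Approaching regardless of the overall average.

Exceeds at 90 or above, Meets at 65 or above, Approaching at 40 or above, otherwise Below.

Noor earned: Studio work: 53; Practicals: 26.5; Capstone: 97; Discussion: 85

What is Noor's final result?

Capstone score 97 ≥ 45: minimum met.
Weighted total:
  Studio work 53 × 0.37 = 19.61
  Practicals 26.5 × 0.19 = 5.035
  Capstone 97 × 0.25 = 24.25
  Discussion 85 × 0.19 = 16.15
Sum = 65.045
65.045 is ≥ 65 and < 90 → Meets

Meets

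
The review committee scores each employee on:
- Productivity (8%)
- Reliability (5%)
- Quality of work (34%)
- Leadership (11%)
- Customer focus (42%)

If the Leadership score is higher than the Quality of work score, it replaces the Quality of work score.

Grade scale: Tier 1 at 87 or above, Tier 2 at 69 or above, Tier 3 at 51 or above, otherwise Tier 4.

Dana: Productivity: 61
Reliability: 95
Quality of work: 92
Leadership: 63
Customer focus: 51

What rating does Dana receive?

Tier 2

Leadership (63) ≤ Quality of work (92), so Quality of work stays at 92.
Weighted total:
  Productivity 61 × 0.08 = 4.88
  Reliability 95 × 0.05 = 4.75
  Quality of work 92 × 0.34 = 31.28
  Leadership 63 × 0.11 = 6.93
  Customer focus 51 × 0.42 = 21.42
Sum = 69.26
69.26 is ≥ 69 and < 87 → Tier 2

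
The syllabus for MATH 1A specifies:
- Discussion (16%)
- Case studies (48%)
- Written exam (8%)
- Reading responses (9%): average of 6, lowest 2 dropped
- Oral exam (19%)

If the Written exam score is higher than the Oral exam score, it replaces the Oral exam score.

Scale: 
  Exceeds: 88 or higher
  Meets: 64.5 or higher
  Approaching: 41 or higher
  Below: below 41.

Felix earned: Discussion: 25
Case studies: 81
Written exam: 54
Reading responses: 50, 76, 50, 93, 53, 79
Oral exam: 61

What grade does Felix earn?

Reading responses: drop 50, 50 → average of remaining 4 = 301/4 = 75.25
Written exam (54) ≤ Oral exam (61), so Oral exam stays at 61.
Weighted total:
  Discussion 25 × 0.16 = 4
  Case studies 81 × 0.48 = 38.88
  Written exam 54 × 0.08 = 4.32
  Reading responses 75.25 × 0.09 = 6.7725
  Oral exam 61 × 0.19 = 11.59
Sum = 65.5625
65.5625 is ≥ 64.5 and < 88 → Meets

Meets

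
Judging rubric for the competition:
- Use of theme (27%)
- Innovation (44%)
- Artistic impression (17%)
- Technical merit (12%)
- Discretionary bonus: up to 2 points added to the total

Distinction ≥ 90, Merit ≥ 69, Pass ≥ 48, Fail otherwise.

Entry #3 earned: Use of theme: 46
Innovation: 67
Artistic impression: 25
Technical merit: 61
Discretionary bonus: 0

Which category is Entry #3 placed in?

Pass

Weighted total:
  Use of theme 46 × 0.27 = 12.42
  Innovation 67 × 0.44 = 29.48
  Artistic impression 25 × 0.17 = 4.25
  Technical merit 61 × 0.12 = 7.32
Sum = 53.47
Discretionary bonus: 53.47 + 0 = 53.47
53.47 is ≥ 48 and < 69 → Pass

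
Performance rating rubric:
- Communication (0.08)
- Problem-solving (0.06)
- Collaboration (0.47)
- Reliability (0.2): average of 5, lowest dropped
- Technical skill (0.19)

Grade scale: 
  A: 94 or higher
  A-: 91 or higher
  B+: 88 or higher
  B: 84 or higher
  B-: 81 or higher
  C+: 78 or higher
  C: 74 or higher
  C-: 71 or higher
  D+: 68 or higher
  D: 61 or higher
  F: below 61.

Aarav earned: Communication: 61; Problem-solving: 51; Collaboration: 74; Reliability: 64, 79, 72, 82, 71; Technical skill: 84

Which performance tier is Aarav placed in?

C-

Reliability: drop 64 → average of remaining 4 = 304/4 = 76
Weighted total:
  Communication 61 × 0.08 = 4.88
  Problem-solving 51 × 0.06 = 3.06
  Collaboration 74 × 0.47 = 34.78
  Reliability 76 × 0.2 = 15.2
  Technical skill 84 × 0.19 = 15.96
Sum = 73.88
73.88 is ≥ 71 and < 74 → C-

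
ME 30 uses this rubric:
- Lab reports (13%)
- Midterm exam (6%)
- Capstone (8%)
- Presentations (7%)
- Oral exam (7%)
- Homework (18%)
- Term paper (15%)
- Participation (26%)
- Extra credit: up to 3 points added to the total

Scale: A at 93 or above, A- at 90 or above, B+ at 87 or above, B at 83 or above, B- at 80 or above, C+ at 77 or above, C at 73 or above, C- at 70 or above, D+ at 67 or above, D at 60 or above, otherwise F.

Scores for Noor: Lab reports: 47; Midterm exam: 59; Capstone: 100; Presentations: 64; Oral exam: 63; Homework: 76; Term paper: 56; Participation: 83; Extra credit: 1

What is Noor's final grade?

C-

Weighted total:
  Lab reports 47 × 0.13 = 6.11
  Midterm exam 59 × 0.06 = 3.54
  Capstone 100 × 0.08 = 8
  Presentations 64 × 0.07 = 4.48
  Oral exam 63 × 0.07 = 4.41
  Homework 76 × 0.18 = 13.68
  Term paper 56 × 0.15 = 8.4
  Participation 83 × 0.26 = 21.58
Sum = 70.2
Extra credit: 70.2 + 1 = 71.2
71.2 is ≥ 70 and < 73 → C-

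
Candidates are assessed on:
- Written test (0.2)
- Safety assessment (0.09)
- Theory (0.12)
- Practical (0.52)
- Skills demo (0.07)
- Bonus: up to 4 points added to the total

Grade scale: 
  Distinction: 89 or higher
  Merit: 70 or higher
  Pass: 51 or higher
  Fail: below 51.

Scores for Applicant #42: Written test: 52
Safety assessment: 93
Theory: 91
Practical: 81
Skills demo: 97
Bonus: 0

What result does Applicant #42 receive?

Weighted total:
  Written test 52 × 0.2 = 10.4
  Safety assessment 93 × 0.09 = 8.37
  Theory 91 × 0.12 = 10.92
  Practical 81 × 0.52 = 42.12
  Skills demo 97 × 0.07 = 6.79
Sum = 78.6
Bonus: 78.6 + 0 = 78.6
78.6 is ≥ 70 and < 89 → Merit

Merit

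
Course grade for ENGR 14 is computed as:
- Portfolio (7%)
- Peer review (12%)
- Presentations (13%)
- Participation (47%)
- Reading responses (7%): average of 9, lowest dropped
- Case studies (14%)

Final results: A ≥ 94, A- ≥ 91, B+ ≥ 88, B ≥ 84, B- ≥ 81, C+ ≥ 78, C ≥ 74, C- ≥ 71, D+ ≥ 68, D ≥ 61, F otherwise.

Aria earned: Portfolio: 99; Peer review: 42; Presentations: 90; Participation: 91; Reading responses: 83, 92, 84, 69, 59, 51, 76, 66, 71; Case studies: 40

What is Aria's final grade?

C

Reading responses: drop 51 → average of remaining 8 = 600/8 = 75
Weighted total:
  Portfolio 99 × 0.07 = 6.93
  Peer review 42 × 0.12 = 5.04
  Presentations 90 × 0.13 = 11.7
  Participation 91 × 0.47 = 42.77
  Reading responses 75 × 0.07 = 5.25
  Case studies 40 × 0.14 = 5.6
Sum = 77.29
77.29 is ≥ 74 and < 78 → C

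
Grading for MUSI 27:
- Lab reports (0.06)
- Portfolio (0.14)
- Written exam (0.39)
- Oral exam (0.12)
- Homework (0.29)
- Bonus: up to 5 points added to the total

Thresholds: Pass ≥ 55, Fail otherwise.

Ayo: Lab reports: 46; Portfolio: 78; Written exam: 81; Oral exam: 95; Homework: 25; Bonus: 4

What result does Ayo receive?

Pass

Weighted total:
  Lab reports 46 × 0.06 = 2.76
  Portfolio 78 × 0.14 = 10.92
  Written exam 81 × 0.39 = 31.59
  Oral exam 95 × 0.12 = 11.4
  Homework 25 × 0.29 = 7.25
Sum = 63.92
Bonus: 63.92 + 4 = 67.92
67.92 ≥ 55 → Pass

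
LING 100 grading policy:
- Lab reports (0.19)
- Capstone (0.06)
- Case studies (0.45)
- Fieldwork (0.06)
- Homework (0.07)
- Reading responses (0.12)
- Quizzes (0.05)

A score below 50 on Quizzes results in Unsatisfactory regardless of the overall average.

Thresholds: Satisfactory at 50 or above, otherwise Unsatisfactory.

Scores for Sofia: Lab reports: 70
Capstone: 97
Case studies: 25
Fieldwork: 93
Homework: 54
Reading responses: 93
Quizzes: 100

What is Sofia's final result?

Quizzes score 100 ≥ 50: minimum met.
Weighted total:
  Lab reports 70 × 0.19 = 13.3
  Capstone 97 × 0.06 = 5.82
  Case studies 25 × 0.45 = 11.25
  Fieldwork 93 × 0.06 = 5.58
  Homework 54 × 0.07 = 3.78
  Reading responses 93 × 0.12 = 11.16
  Quizzes 100 × 0.05 = 5
Sum = 55.89
55.89 ≥ 50 → Satisfactory

Satisfactory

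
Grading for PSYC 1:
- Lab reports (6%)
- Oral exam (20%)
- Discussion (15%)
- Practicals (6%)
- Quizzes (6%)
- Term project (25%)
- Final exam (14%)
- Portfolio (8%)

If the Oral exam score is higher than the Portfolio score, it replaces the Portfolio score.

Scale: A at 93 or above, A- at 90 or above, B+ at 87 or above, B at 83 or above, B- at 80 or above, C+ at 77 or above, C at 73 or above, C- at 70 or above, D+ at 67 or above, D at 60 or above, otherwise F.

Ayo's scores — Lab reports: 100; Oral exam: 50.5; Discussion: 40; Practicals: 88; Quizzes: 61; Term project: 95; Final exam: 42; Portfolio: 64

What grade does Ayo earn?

Oral exam (50.5) ≤ Portfolio (64), so Portfolio stays at 64.
Weighted total:
  Lab reports 100 × 0.06 = 6
  Oral exam 50.5 × 0.2 = 10.1
  Discussion 40 × 0.15 = 6
  Practicals 88 × 0.06 = 5.28
  Quizzes 61 × 0.06 = 3.66
  Term project 95 × 0.25 = 23.75
  Final exam 42 × 0.14 = 5.88
  Portfolio 64 × 0.08 = 5.12
Sum = 65.79
65.79 is ≥ 60 and < 67 → D

D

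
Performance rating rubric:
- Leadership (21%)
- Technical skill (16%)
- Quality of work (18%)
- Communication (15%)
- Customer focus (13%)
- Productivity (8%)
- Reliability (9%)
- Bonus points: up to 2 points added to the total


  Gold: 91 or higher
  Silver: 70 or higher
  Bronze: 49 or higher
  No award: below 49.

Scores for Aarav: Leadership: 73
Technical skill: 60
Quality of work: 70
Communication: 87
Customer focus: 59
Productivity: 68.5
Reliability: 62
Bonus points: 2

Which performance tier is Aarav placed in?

Weighted total:
  Leadership 73 × 0.21 = 15.33
  Technical skill 60 × 0.16 = 9.6
  Quality of work 70 × 0.18 = 12.6
  Communication 87 × 0.15 = 13.05
  Customer focus 59 × 0.13 = 7.67
  Productivity 68.5 × 0.08 = 5.48
  Reliability 62 × 0.09 = 5.58
Sum = 69.31
Bonus points: 69.31 + 2 = 71.31
71.31 is ≥ 70 and < 91 → Silver

Silver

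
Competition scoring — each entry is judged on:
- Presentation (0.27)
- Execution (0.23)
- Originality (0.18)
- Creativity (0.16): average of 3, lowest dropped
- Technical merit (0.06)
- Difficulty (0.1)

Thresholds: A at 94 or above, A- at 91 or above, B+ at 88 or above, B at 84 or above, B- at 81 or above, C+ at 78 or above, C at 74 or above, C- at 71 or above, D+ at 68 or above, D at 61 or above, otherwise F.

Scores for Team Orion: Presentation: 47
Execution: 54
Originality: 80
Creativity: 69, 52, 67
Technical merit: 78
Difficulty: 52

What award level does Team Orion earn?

Creativity: drop 52 → average of remaining 2 = 136/2 = 68
Weighted total:
  Presentation 47 × 0.27 = 12.69
  Execution 54 × 0.23 = 12.42
  Originality 80 × 0.18 = 14.4
  Creativity 68 × 0.16 = 10.88
  Technical merit 78 × 0.06 = 4.68
  Difficulty 52 × 0.1 = 5.2
Sum = 60.27
60.27 < 61 → F

F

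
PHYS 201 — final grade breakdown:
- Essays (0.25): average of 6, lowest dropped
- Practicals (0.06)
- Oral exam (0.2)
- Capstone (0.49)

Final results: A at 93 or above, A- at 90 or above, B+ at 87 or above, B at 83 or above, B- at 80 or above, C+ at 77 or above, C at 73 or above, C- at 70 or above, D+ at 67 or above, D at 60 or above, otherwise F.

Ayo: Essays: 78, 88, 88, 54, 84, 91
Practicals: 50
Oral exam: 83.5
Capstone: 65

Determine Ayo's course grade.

C

Essays: drop 54 → average of remaining 5 = 429/5 = 85.8
Weighted total:
  Essays 85.8 × 0.25 = 21.45
  Practicals 50 × 0.06 = 3
  Oral exam 83.5 × 0.2 = 16.7
  Capstone 65 × 0.49 = 31.85
Sum = 73
73 is ≥ 73 and < 77 → C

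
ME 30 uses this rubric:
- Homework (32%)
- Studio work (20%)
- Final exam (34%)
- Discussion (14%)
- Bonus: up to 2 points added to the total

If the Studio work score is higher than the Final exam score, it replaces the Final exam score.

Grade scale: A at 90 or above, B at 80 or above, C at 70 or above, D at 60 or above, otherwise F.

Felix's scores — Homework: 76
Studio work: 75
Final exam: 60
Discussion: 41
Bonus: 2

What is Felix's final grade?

C

Studio work (75) > Final exam (60), so Final exam counts as 75.
Weighted total:
  Homework 76 × 0.32 = 24.32
  Studio work 75 × 0.2 = 15
  Final exam 75 × 0.34 = 25.5
  Discussion 41 × 0.14 = 5.74
Sum = 70.56
Bonus: 70.56 + 2 = 72.56
72.56 is ≥ 70 and < 80 → C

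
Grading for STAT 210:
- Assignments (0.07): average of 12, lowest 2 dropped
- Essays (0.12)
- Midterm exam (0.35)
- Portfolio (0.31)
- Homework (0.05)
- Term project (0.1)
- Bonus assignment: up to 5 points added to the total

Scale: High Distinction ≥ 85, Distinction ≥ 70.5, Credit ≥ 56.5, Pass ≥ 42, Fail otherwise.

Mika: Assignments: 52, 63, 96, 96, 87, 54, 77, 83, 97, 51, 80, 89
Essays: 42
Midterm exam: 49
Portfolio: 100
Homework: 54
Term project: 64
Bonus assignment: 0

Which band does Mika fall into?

Credit

Assignments: drop 51, 52 → average of remaining 10 = 822/10 = 82.2
Weighted total:
  Assignments 82.2 × 0.07 = 5.754
  Essays 42 × 0.12 = 5.04
  Midterm exam 49 × 0.35 = 17.15
  Portfolio 100 × 0.31 = 31
  Homework 54 × 0.05 = 2.7
  Term project 64 × 0.1 = 6.4
Sum = 68.044
Bonus assignment: 68.044 + 0 = 68.044
68.044 is ≥ 56.5 and < 70.5 → Credit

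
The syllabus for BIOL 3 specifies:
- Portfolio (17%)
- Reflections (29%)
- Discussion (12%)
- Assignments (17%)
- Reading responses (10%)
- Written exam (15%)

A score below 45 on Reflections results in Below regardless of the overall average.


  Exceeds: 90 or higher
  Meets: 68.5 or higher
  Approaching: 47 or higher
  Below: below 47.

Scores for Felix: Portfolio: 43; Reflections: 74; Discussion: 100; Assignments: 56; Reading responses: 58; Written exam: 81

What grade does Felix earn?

Reflections score 74 ≥ 45: minimum met.
Weighted total:
  Portfolio 43 × 0.17 = 7.31
  Reflections 74 × 0.29 = 21.46
  Discussion 100 × 0.12 = 12
  Assignments 56 × 0.17 = 9.52
  Reading responses 58 × 0.1 = 5.8
  Written exam 81 × 0.15 = 12.15
Sum = 68.24
68.24 is ≥ 47 and < 68.5 → Approaching

Approaching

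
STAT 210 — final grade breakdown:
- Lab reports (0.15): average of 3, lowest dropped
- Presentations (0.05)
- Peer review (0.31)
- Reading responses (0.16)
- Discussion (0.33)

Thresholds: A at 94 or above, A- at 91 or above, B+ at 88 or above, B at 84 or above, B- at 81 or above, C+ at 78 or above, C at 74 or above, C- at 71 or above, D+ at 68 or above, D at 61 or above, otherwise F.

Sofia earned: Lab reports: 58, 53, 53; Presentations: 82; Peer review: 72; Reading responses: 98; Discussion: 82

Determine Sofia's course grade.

C

Lab reports: drop 53 → average of remaining 2 = 111/2 = 55.5
Weighted total:
  Lab reports 55.5 × 0.15 = 8.325
  Presentations 82 × 0.05 = 4.1
  Peer review 72 × 0.31 = 22.32
  Reading responses 98 × 0.16 = 15.68
  Discussion 82 × 0.33 = 27.06
Sum = 77.485
77.485 is ≥ 74 and < 78 → C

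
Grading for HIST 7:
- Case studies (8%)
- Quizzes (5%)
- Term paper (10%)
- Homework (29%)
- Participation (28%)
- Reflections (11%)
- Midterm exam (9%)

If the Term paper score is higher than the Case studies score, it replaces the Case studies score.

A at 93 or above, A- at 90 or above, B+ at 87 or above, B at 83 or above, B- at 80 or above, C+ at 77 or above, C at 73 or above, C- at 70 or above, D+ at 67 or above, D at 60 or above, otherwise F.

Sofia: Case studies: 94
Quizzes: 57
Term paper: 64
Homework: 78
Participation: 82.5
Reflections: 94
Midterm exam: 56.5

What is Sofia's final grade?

Term paper (64) ≤ Case studies (94), so Case studies stays at 94.
Weighted total:
  Case studies 94 × 0.08 = 7.52
  Quizzes 57 × 0.05 = 2.85
  Term paper 64 × 0.1 = 6.4
  Homework 78 × 0.29 = 22.62
  Participation 82.5 × 0.28 = 23.1
  Reflections 94 × 0.11 = 10.34
  Midterm exam 56.5 × 0.09 = 5.085
Sum = 77.915
77.915 is ≥ 77 and < 80 → C+

C+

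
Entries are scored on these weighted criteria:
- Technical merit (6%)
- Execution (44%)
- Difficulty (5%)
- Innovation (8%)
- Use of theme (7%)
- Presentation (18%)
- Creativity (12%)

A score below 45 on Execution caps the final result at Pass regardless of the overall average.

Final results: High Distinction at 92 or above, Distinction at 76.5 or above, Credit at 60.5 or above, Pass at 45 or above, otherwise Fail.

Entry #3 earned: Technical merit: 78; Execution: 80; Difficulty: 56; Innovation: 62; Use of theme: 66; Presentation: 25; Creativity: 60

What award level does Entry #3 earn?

Execution score 80 ≥ 45: minimum met.
Weighted total:
  Technical merit 78 × 0.06 = 4.68
  Execution 80 × 0.44 = 35.2
  Difficulty 56 × 0.05 = 2.8
  Innovation 62 × 0.08 = 4.96
  Use of theme 66 × 0.07 = 4.62
  Presentation 25 × 0.18 = 4.5
  Creativity 60 × 0.12 = 7.2
Sum = 63.96
63.96 is ≥ 60.5 and < 76.5 → Credit

Credit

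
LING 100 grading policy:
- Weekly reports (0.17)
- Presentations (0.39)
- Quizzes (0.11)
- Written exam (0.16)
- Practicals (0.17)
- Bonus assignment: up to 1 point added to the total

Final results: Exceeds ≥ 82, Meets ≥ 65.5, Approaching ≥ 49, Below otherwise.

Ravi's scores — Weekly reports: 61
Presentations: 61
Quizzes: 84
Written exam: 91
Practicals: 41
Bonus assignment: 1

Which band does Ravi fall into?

Weighted total:
  Weekly reports 61 × 0.17 = 10.37
  Presentations 61 × 0.39 = 23.79
  Quizzes 84 × 0.11 = 9.24
  Written exam 91 × 0.16 = 14.56
  Practicals 41 × 0.17 = 6.97
Sum = 64.93
Bonus assignment: 64.93 + 1 = 65.93
65.93 is ≥ 65.5 and < 82 → Meets

Meets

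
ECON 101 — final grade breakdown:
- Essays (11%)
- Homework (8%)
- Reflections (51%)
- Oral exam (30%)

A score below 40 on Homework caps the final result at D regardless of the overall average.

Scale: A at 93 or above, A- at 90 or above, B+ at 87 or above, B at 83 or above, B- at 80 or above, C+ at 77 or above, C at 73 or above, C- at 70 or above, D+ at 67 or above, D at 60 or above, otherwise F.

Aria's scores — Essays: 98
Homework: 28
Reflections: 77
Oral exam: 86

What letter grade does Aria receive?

Homework score 28 < 40: minimum not met.
Weighted total:
  Essays 98 × 0.11 = 10.78
  Homework 28 × 0.08 = 2.24
  Reflections 77 × 0.51 = 39.27
  Oral exam 86 × 0.3 = 25.8
Sum = 78.09
78.09 would be C+; cap at D applies → D.

D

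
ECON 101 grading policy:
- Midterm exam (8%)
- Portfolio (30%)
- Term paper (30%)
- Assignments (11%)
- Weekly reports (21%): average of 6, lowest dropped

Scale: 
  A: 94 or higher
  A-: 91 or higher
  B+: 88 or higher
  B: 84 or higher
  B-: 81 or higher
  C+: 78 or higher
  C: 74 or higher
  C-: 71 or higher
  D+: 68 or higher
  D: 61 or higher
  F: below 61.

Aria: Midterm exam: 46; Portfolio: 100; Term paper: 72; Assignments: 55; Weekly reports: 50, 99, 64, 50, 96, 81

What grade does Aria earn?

Weekly reports: drop 50 → average of remaining 5 = 390/5 = 78
Weighted total:
  Midterm exam 46 × 0.08 = 3.68
  Portfolio 100 × 0.3 = 30
  Term paper 72 × 0.3 = 21.6
  Assignments 55 × 0.11 = 6.05
  Weekly reports 78 × 0.21 = 16.38
Sum = 77.71
77.71 is ≥ 74 and < 78 → C

C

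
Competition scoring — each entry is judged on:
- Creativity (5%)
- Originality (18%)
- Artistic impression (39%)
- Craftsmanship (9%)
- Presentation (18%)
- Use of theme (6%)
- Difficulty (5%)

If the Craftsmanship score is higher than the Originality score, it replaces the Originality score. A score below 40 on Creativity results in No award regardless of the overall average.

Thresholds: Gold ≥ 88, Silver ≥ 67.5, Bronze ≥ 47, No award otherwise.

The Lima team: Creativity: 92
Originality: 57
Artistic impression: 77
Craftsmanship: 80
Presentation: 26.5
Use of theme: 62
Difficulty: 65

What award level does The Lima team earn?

Craftsmanship (80) > Originality (57), so Originality counts as 80.
Creativity score 92 ≥ 40: minimum met.
Weighted total:
  Creativity 92 × 0.05 = 4.6
  Originality 80 × 0.18 = 14.4
  Artistic impression 77 × 0.39 = 30.03
  Craftsmanship 80 × 0.09 = 7.2
  Presentation 26.5 × 0.18 = 4.77
  Use of theme 62 × 0.06 = 3.72
  Difficulty 65 × 0.05 = 3.25
Sum = 67.97
67.97 is ≥ 67.5 and < 88 → Silver

Silver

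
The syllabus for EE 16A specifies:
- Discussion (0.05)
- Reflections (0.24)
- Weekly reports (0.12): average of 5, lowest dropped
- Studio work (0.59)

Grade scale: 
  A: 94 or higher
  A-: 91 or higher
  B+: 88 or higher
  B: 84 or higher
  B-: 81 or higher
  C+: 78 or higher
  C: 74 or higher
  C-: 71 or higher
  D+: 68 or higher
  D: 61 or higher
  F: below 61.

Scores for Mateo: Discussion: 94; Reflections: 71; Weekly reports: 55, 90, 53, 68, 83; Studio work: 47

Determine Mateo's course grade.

F

Weekly reports: drop 53 → average of remaining 4 = 296/4 = 74
Weighted total:
  Discussion 94 × 0.05 = 4.7
  Reflections 71 × 0.24 = 17.04
  Weekly reports 74 × 0.12 = 8.88
  Studio work 47 × 0.59 = 27.73
Sum = 58.35
58.35 < 61 → F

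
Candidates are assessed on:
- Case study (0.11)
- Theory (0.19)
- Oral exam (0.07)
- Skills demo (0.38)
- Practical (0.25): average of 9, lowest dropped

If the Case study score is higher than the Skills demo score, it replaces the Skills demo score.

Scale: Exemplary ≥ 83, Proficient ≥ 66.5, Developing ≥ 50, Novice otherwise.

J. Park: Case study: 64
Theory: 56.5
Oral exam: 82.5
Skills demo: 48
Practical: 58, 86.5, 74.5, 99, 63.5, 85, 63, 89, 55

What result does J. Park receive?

Practical: drop 55 → average of remaining 8 = 618.5/8 = 77.3125
Case study (64) > Skills demo (48), so Skills demo counts as 64.
Weighted total:
  Case study 64 × 0.11 = 7.04
  Theory 56.5 × 0.19 = 10.735
  Oral exam 82.5 × 0.07 = 5.775
  Skills demo 64 × 0.38 = 24.32
  Practical 77.3125 × 0.25 = 19.328125
Sum = 67.198125
67.198125 is ≥ 66.5 and < 83 → Proficient

Proficient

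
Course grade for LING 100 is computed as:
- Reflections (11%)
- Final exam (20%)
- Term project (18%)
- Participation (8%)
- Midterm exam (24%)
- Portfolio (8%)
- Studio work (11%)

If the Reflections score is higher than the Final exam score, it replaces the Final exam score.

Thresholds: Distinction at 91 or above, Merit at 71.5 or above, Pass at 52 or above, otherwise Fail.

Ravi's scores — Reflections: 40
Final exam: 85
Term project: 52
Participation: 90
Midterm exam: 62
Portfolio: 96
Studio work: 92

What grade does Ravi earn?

Pass

Reflections (40) ≤ Final exam (85), so Final exam stays at 85.
Weighted total:
  Reflections 40 × 0.11 = 4.4
  Final exam 85 × 0.2 = 17
  Term project 52 × 0.18 = 9.36
  Participation 90 × 0.08 = 7.2
  Midterm exam 62 × 0.24 = 14.88
  Portfolio 96 × 0.08 = 7.68
  Studio work 92 × 0.11 = 10.12
Sum = 70.64
70.64 is ≥ 52 and < 71.5 → Pass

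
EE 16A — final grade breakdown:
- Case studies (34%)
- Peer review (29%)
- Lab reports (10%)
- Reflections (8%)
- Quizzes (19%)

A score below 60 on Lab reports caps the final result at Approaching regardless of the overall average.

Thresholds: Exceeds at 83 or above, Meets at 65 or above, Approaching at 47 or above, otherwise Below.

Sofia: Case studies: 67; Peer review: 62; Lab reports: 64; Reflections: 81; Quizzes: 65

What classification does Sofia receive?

Lab reports score 64 ≥ 60: minimum met.
Weighted total:
  Case studies 67 × 0.34 = 22.78
  Peer review 62 × 0.29 = 17.98
  Lab reports 64 × 0.1 = 6.4
  Reflections 81 × 0.08 = 6.48
  Quizzes 65 × 0.19 = 12.35
Sum = 65.99
65.99 is ≥ 65 and < 83 → Meets

Meets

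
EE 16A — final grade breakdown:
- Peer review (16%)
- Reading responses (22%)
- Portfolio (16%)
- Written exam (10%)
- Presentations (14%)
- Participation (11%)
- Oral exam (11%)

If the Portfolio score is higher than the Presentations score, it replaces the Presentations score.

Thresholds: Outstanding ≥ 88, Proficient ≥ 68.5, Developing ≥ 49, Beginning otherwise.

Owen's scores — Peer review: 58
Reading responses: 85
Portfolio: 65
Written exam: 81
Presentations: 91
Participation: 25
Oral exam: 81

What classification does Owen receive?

Portfolio (65) ≤ Presentations (91), so Presentations stays at 91.
Weighted total:
  Peer review 58 × 0.16 = 9.28
  Reading responses 85 × 0.22 = 18.7
  Portfolio 65 × 0.16 = 10.4
  Written exam 81 × 0.1 = 8.1
  Presentations 91 × 0.14 = 12.74
  Participation 25 × 0.11 = 2.75
  Oral exam 81 × 0.11 = 8.91
Sum = 70.88
70.88 is ≥ 68.5 and < 88 → Proficient

Proficient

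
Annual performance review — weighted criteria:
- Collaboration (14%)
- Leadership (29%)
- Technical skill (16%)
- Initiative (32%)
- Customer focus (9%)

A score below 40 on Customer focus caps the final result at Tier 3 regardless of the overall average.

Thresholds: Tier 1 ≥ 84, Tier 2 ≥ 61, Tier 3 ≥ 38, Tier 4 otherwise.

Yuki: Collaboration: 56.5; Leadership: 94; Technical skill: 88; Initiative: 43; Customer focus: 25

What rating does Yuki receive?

Tier 3

Customer focus score 25 < 40: minimum not met.
Weighted total:
  Collaboration 56.5 × 0.14 = 7.91
  Leadership 94 × 0.29 = 27.26
  Technical skill 88 × 0.16 = 14.08
  Initiative 43 × 0.32 = 13.76
  Customer focus 25 × 0.09 = 2.25
Sum = 65.26
65.26 would be Tier 2; cap at Tier 3 applies → Tier 3.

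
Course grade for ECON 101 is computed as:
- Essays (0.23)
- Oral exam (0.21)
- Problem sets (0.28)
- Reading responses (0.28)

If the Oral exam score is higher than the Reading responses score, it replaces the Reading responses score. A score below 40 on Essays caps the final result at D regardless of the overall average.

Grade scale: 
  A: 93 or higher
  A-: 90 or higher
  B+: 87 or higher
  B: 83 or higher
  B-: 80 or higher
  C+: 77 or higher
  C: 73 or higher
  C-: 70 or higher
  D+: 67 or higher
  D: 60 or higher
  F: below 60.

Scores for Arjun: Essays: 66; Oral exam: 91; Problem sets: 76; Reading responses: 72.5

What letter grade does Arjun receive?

B-

Oral exam (91) > Reading responses (72.5), so Reading responses counts as 91.
Essays score 66 ≥ 40: minimum met.
Weighted total:
  Essays 66 × 0.23 = 15.18
  Oral exam 91 × 0.21 = 19.11
  Problem sets 76 × 0.28 = 21.28
  Reading responses 91 × 0.28 = 25.48
Sum = 81.05
81.05 is ≥ 80 and < 83 → B-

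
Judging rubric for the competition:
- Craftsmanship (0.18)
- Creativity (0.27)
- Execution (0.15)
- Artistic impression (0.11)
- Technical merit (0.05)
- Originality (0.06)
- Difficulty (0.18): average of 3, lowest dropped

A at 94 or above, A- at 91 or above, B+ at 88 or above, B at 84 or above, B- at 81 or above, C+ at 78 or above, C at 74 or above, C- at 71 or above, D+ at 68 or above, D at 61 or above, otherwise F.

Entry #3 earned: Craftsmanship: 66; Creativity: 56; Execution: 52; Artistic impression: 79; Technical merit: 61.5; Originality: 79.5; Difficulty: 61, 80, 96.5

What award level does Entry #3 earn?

Difficulty: drop 61 → average of remaining 2 = 176.5/2 = 88.25
Weighted total:
  Craftsmanship 66 × 0.18 = 11.88
  Creativity 56 × 0.27 = 15.12
  Execution 52 × 0.15 = 7.8
  Artistic impression 79 × 0.11 = 8.69
  Technical merit 61.5 × 0.05 = 3.075
  Originality 79.5 × 0.06 = 4.77
  Difficulty 88.25 × 0.18 = 15.885
Sum = 67.22
67.22 is ≥ 61 and < 68 → D

D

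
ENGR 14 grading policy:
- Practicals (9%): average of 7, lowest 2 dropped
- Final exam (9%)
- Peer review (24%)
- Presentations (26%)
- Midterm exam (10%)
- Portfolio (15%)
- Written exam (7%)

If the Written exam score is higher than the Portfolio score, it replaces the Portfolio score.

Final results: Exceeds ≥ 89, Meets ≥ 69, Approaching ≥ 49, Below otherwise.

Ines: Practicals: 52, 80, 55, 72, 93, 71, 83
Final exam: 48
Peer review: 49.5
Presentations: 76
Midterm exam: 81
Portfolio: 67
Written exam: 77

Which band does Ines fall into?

Practicals: drop 52, 55 → average of remaining 5 = 399/5 = 79.8
Written exam (77) > Portfolio (67), so Portfolio counts as 77.
Weighted total:
  Practicals 79.8 × 0.09 = 7.182
  Final exam 48 × 0.09 = 4.32
  Peer review 49.5 × 0.24 = 11.88
  Presentations 76 × 0.26 = 19.76
  Midterm exam 81 × 0.1 = 8.1
  Portfolio 77 × 0.15 = 11.55
  Written exam 77 × 0.07 = 5.39
Sum = 68.182
68.182 is ≥ 49 and < 69 → Approaching

Approaching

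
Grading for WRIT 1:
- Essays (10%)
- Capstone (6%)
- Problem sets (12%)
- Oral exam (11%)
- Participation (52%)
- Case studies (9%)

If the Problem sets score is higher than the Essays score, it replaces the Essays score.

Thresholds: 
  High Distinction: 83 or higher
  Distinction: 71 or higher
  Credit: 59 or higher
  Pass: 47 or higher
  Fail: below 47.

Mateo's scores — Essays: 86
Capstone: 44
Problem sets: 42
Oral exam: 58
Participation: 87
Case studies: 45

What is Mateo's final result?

Distinction

Problem sets (42) ≤ Essays (86), so Essays stays at 86.
Weighted total:
  Essays 86 × 0.1 = 8.6
  Capstone 44 × 0.06 = 2.64
  Problem sets 42 × 0.12 = 5.04
  Oral exam 58 × 0.11 = 6.38
  Participation 87 × 0.52 = 45.24
  Case studies 45 × 0.09 = 4.05
Sum = 71.95
71.95 is ≥ 71 and < 83 → Distinction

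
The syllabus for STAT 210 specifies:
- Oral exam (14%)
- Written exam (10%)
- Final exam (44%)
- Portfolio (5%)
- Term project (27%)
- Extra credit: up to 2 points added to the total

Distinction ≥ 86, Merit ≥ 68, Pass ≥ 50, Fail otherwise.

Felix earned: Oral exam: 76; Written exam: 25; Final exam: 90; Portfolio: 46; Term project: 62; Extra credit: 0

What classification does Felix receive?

Weighted total:
  Oral exam 76 × 0.14 = 10.64
  Written exam 25 × 0.1 = 2.5
  Final exam 90 × 0.44 = 39.6
  Portfolio 46 × 0.05 = 2.3
  Term project 62 × 0.27 = 16.74
Sum = 71.78
Extra credit: 71.78 + 0 = 71.78
71.78 is ≥ 68 and < 86 → Merit

Merit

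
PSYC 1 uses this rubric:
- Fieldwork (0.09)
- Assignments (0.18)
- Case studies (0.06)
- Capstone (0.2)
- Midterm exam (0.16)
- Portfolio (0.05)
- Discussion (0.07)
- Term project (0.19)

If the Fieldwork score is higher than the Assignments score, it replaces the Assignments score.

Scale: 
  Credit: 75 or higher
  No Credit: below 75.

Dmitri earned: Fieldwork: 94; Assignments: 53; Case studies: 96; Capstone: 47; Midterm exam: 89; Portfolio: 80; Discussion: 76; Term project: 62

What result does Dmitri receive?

Fieldwork (94) > Assignments (53), so Assignments counts as 94.
Weighted total:
  Fieldwork 94 × 0.09 = 8.46
  Assignments 94 × 0.18 = 16.92
  Case studies 96 × 0.06 = 5.76
  Capstone 47 × 0.2 = 9.4
  Midterm exam 89 × 0.16 = 14.24
  Portfolio 80 × 0.05 = 4
  Discussion 76 × 0.07 = 5.32
  Term project 62 × 0.19 = 11.78
Sum = 75.88
75.88 ≥ 75 → Credit

Credit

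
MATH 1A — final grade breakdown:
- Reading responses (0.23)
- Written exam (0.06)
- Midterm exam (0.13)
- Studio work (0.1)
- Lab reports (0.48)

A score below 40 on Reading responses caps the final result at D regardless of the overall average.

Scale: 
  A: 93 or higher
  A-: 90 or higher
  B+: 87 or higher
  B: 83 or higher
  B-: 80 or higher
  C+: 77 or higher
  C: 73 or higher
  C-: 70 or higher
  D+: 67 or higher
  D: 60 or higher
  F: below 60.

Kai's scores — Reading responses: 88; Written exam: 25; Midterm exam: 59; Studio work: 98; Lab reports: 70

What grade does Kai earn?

Reading responses score 88 ≥ 40: minimum met.
Weighted total:
  Reading responses 88 × 0.23 = 20.24
  Written exam 25 × 0.06 = 1.5
  Midterm exam 59 × 0.13 = 7.67
  Studio work 98 × 0.1 = 9.8
  Lab reports 70 × 0.48 = 33.6
Sum = 72.81
72.81 is ≥ 70 and < 73 → C-

C-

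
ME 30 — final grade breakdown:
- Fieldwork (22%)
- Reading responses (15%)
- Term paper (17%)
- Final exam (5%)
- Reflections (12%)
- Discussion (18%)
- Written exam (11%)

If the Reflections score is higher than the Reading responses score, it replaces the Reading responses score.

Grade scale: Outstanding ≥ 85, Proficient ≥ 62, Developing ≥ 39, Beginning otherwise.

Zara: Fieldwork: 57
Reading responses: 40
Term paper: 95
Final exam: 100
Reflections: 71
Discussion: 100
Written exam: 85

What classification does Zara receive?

Reflections (71) > Reading responses (40), so Reading responses counts as 71.
Weighted total:
  Fieldwork 57 × 0.22 = 12.54
  Reading responses 71 × 0.15 = 10.65
  Term paper 95 × 0.17 = 16.15
  Final exam 100 × 0.05 = 5
  Reflections 71 × 0.12 = 8.52
  Discussion 100 × 0.18 = 18
  Written exam 85 × 0.11 = 9.35
Sum = 80.21
80.21 is ≥ 62 and < 85 → Proficient

Proficient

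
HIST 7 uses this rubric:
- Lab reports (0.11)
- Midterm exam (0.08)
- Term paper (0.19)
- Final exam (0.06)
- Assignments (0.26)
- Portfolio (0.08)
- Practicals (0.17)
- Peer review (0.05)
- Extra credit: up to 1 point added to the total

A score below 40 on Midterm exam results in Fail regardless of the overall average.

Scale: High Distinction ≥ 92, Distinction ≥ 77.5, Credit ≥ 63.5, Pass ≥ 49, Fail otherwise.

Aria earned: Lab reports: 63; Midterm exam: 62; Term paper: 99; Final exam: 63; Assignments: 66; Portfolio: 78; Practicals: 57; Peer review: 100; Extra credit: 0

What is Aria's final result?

Midterm exam score 62 ≥ 40: minimum met.
Weighted total:
  Lab reports 63 × 0.11 = 6.93
  Midterm exam 62 × 0.08 = 4.96
  Term paper 99 × 0.19 = 18.81
  Final exam 63 × 0.06 = 3.78
  Assignments 66 × 0.26 = 17.16
  Portfolio 78 × 0.08 = 6.24
  Practicals 57 × 0.17 = 9.69
  Peer review 100 × 0.05 = 5
Sum = 72.57
Extra credit: 72.57 + 0 = 72.57
72.57 is ≥ 63.5 and < 77.5 → Credit

Credit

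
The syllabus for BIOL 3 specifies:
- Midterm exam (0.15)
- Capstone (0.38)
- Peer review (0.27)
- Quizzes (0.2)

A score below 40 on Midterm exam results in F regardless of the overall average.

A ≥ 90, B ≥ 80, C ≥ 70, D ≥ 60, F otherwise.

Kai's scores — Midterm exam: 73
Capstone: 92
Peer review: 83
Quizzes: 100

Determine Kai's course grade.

B

Midterm exam score 73 ≥ 40: minimum met.
Weighted total:
  Midterm exam 73 × 0.15 = 10.95
  Capstone 92 × 0.38 = 34.96
  Peer review 83 × 0.27 = 22.41
  Quizzes 100 × 0.2 = 20
Sum = 88.32
88.32 is ≥ 80 and < 90 → B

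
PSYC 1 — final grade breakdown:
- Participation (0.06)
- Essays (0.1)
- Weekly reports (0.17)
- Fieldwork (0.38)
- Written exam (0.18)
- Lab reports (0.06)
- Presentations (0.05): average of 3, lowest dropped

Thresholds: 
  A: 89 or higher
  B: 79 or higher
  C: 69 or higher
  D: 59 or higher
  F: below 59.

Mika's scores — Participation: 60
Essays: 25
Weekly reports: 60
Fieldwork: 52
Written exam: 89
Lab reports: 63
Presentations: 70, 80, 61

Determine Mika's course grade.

Presentations: drop 61 → average of remaining 2 = 150/2 = 75
Weighted total:
  Participation 60 × 0.06 = 3.6
  Essays 25 × 0.1 = 2.5
  Weekly reports 60 × 0.17 = 10.2
  Fieldwork 52 × 0.38 = 19.76
  Written exam 89 × 0.18 = 16.02
  Lab reports 63 × 0.06 = 3.78
  Presentations 75 × 0.05 = 3.75
Sum = 59.61
59.61 is ≥ 59 and < 69 → D

D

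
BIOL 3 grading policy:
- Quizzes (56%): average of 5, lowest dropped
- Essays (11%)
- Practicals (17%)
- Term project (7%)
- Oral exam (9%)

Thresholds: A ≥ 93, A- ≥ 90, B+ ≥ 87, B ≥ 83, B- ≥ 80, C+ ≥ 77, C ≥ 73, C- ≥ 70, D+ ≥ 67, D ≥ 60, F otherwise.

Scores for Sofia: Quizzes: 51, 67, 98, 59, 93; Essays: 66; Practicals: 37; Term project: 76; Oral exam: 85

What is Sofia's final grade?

Quizzes: drop 51 → average of remaining 4 = 317/4 = 79.25
Weighted total:
  Quizzes 79.25 × 0.56 = 44.38
  Essays 66 × 0.11 = 7.26
  Practicals 37 × 0.17 = 6.29
  Term project 76 × 0.07 = 5.32
  Oral exam 85 × 0.09 = 7.65
Sum = 70.9
70.9 is ≥ 70 and < 73 → C-

C-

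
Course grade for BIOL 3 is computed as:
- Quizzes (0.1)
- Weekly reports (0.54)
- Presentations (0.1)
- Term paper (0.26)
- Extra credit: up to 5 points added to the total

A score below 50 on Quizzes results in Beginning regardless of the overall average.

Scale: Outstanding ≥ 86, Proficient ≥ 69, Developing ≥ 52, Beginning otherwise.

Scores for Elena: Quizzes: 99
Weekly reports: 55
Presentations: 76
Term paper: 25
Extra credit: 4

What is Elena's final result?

Quizzes score 99 ≥ 50: minimum met.
Weighted total:
  Quizzes 99 × 0.1 = 9.9
  Weekly reports 55 × 0.54 = 29.7
  Presentations 76 × 0.1 = 7.6
  Term paper 25 × 0.26 = 6.5
Sum = 53.7
Extra credit: 53.7 + 4 = 57.7
57.7 is ≥ 52 and < 69 → Developing

Developing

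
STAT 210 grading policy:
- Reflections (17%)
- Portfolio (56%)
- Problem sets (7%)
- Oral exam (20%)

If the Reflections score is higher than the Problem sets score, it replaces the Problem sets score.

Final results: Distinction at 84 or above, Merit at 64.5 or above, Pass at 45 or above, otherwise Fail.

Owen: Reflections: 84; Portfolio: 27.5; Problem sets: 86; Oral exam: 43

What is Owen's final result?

Fail

Reflections (84) ≤ Problem sets (86), so Problem sets stays at 86.
Weighted total:
  Reflections 84 × 0.17 = 14.28
  Portfolio 27.5 × 0.56 = 15.4
  Problem sets 86 × 0.07 = 6.02
  Oral exam 43 × 0.2 = 8.6
Sum = 44.3
44.3 < 45 → Fail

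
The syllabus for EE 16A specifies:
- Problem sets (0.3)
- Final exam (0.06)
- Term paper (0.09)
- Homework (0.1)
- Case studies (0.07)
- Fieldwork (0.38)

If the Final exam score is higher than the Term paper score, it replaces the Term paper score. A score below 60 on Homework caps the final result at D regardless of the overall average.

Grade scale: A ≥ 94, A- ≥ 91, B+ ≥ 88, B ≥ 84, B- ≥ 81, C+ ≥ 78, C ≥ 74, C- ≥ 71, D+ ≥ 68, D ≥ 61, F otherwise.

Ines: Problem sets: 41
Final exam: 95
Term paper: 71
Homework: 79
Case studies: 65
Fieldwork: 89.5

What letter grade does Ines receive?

Final exam (95) > Term paper (71), so Term paper counts as 95.
Homework score 79 ≥ 60: minimum met.
Weighted total:
  Problem sets 41 × 0.3 = 12.3
  Final exam 95 × 0.06 = 5.7
  Term paper 95 × 0.09 = 8.55
  Homework 79 × 0.1 = 7.9
  Case studies 65 × 0.07 = 4.55
  Fieldwork 89.5 × 0.38 = 34.01
Sum = 73.01
73.01 is ≥ 71 and < 74 → C-

C-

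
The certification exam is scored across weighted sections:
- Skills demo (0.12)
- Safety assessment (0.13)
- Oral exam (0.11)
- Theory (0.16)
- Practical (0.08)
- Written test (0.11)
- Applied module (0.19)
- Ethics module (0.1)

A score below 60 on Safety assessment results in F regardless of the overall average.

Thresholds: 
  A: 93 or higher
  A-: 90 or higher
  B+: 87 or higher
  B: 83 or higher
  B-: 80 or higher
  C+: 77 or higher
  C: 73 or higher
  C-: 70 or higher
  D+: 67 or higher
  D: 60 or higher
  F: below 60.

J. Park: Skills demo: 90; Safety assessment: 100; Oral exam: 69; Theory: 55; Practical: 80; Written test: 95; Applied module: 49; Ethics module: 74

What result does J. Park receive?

C

Safety assessment score 100 ≥ 60: minimum met.
Weighted total:
  Skills demo 90 × 0.12 = 10.8
  Safety assessment 100 × 0.13 = 13
  Oral exam 69 × 0.11 = 7.59
  Theory 55 × 0.16 = 8.8
  Practical 80 × 0.08 = 6.4
  Written test 95 × 0.11 = 10.45
  Applied module 49 × 0.19 = 9.31
  Ethics module 74 × 0.1 = 7.4
Sum = 73.75
73.75 is ≥ 73 and < 77 → C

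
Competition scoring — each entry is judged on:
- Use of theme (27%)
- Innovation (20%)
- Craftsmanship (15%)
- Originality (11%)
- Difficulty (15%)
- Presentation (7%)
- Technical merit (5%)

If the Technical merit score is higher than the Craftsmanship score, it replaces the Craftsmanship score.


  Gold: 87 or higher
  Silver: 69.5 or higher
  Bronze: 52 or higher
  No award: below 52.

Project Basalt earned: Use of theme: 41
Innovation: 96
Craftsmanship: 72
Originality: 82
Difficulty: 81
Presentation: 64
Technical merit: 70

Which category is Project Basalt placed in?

Silver

Technical merit (70) ≤ Craftsmanship (72), so Craftsmanship stays at 72.
Weighted total:
  Use of theme 41 × 0.27 = 11.07
  Innovation 96 × 0.2 = 19.2
  Craftsmanship 72 × 0.15 = 10.8
  Originality 82 × 0.11 = 9.02
  Difficulty 81 × 0.15 = 12.15
  Presentation 64 × 0.07 = 4.48
  Technical merit 70 × 0.05 = 3.5
Sum = 70.22
70.22 is ≥ 69.5 and < 87 → Silver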